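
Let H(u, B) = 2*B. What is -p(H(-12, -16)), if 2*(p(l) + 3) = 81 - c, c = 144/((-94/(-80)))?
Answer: 2235/94 ≈ 23.777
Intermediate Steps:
c = 5760/47 (c = 144/((-94*(-1/80))) = 144/(47/40) = 144*(40/47) = 5760/47 ≈ 122.55)
p(l) = -2235/94 (p(l) = -3 + (81 - 1*5760/47)/2 = -3 + (81 - 5760/47)/2 = -3 + (½)*(-1953/47) = -3 - 1953/94 = -2235/94)
-p(H(-12, -16)) = -1*(-2235/94) = 2235/94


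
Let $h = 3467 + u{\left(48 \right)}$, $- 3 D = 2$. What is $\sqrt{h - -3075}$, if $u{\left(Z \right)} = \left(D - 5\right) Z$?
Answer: $\sqrt{6270} \approx 79.183$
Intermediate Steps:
$D = - \frac{2}{3}$ ($D = \left(- \frac{1}{3}\right) 2 = - \frac{2}{3} \approx -0.66667$)
$u{\left(Z \right)} = - \frac{17 Z}{3}$ ($u{\left(Z \right)} = \left(- \frac{2}{3} - 5\right) Z = - \frac{17 Z}{3}$)
$h = 3195$ ($h = 3467 - 272 = 3195$)
$\sqrt{h - -3075} = \sqrt{3195 - -3075} = \sqrt{3195 + \left(3100 - 25\right)} = \sqrt{3195 + 3075} = \sqrt{6270}$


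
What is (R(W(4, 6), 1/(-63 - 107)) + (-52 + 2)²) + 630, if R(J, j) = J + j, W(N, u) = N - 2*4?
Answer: 531419/170 ≈ 3126.0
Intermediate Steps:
W(N, u) = -8 + N (W(N, u) = N - 8 = -8 + N)
(R(W(4, 6), 1/(-63 - 107)) + (-52 + 2)²) + 630 = (((-8 + 4) + 1/(-63 - 107)) + (-52 + 2)²) + 630 = ((-4 + 1/(-170)) + (-50)²) + 630 = ((-4 - 1/170) + 2500) + 630 = (-681/170 + 2500) + 630 = 424319/170 + 630 = 531419/170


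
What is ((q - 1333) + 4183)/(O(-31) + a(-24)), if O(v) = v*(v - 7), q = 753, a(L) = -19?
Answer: 3603/1159 ≈ 3.1087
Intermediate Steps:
O(v) = v*(-7 + v)
((q - 1333) + 4183)/(O(-31) + a(-24)) = ((753 - 1333) + 4183)/(-31*(-7 - 31) - 19) = (-580 + 4183)/(-31*(-38) - 19) = 3603/(1178 - 19) = 3603/1159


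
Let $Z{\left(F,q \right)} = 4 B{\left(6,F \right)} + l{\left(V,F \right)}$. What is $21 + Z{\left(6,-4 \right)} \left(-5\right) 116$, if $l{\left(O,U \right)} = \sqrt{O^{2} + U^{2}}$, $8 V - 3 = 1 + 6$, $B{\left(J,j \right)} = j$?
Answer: $-13899 - 145 \sqrt{601} \approx -17454.0$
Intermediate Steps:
$V = \frac{5}{4}$ ($V = \frac{3}{8} + \frac{1 + 6}{8} = \frac{3}{8} + \frac{1}{8} \cdot 7 = \frac{3}{8} + \frac{7}{8} = \frac{5}{4} \approx 1.25$)
$Z{\left(F,q \right)} = \sqrt{\frac{25}{16} + F^{2}} + 4 F$ ($Z{\left(F,q \right)} = 4 F + \sqrt{\left(\frac{5}{4}\right)^{2} + F^{2}} = 4 F + \sqrt{\frac{25}{16} + F^{2}} = \sqrt{\frac{25}{16} + F^{2}} + 4 F$)
$21 + Z{\left(6,-4 \right)} \left(-5\right) 116 = 21 + \left(4 \cdot 6 + \frac{\sqrt{25 + 16 \cdot 6^{2}}}{4}\right) \left(-5\right) 116 = 21 + \left(24 + \frac{\sqrt{25 + 16 \cdot 36}}{4}\right) \left(-5\right) 116 = 21 + \left(24 + \frac{\sqrt{25 + 576}}{4}\right) \left(-5\right) 116 = 21 + \left(24 + \frac{\sqrt{601}}{4}\right) \left(-5\right) 116 = 21 + \left(-120 - \frac{5 \sqrt{601}}{4}\right) 116 = 21 - \left(13920 + 145 \sqrt{601}\right) = -13899 - 145 \sqrt{601}$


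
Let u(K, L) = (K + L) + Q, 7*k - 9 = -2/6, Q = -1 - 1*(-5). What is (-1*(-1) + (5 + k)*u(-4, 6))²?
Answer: 72361/49 ≈ 1476.8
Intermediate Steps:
Q = 4 (Q = -1 + 5 = 4)
k = 26/21 (k = 9/7 + (-2/6)/7 = 9/7 + (-2*⅙)/7 = 9/7 + (⅐)*(-⅓) = 9/7 - 1/21 = 26/21 ≈ 1.2381)
u(K, L) = 4 + K + L (u(K, L) = (K + L) + 4 = 4 + K + L)
(-1*(-1) + (5 + k)*u(-4, 6))² = (-1*(-1) + (5 + 26/21)*(4 - 4 + 6))² = (1 + (131/21)*6)² = (1 + 262/7)² = (269/7)² = 72361/49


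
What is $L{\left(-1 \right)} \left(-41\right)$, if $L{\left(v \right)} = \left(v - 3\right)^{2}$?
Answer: $-656$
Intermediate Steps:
$L{\left(v \right)} = \left(-3 + v\right)^{2}$
$L{\left(-1 \right)} \left(-41\right) = \left(-3 - 1\right)^{2} \left(-41\right) = \left(-4\right)^{2} \left(-41\right) = 16 \left(-41\right) = -656$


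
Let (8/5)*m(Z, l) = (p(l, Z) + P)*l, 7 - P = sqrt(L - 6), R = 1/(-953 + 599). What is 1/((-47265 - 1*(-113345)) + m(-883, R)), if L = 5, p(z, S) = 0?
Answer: 10599526056/700416550783513 - 1416*I/3502082753917565 ≈ 1.5133e-5 - 4.0433e-13*I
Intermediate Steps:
R = -1/354 (R = 1/(-354) = -1/354 ≈ -0.0028249)
P = 7 - I (P = 7 - sqrt(5 - 6) = 7 - sqrt(-1) = 7 - I ≈ 7.0 - 1.0*I)
m(Z, l) = 5*l*(7 - I)/8 (m(Z, l) = 5*((0 + (7 - I))*l)/8 = 5*((7 - I)*l)/8 = 5*(l*(7 - I))/8 = 5*l*(7 - I)/8)
1/((-47265 - 1*(-113345)) + m(-883, R)) = 1/((-47265 - 1*(-113345)) + (5/8)*(-1/354)*(7 - I)) = 1/((-47265 + 113345) + (-35/2832 + 5*I/2832)) = 1/(66080 + (-35/2832 + 5*I/2832)) = 1/(187138525/2832 + 5*I/2832) = 4010112*(187138525/2832 - 5*I/2832)/17510413769587825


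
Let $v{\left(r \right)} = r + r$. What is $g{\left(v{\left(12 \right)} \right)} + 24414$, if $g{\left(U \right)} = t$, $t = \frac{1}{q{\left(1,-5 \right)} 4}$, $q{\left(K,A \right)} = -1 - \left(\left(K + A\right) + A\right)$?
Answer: $\frac{781249}{32} \approx 24414.0$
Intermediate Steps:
$q{\left(K,A \right)} = -1 - K - 2 A$ ($q{\left(K,A \right)} = -1 - \left(\left(A + K\right) + A\right) = -1 - \left(K + 2 A\right) = -1 - K - 2 A$)
$v{\left(r \right)} = 2 r$
$t = \frac{1}{32}$ ($t = \frac{1}{\left(-1 - 1 - -10\right) 4} = \frac{1}{\left(-1 - 1 + 10\right) 4} = \frac{1}{8 \cdot 4} = \frac{1}{32} \approx 0.03125$)
$g{\left(U \right)} = \frac{1}{32}$
$g{\left(v{\left(12 \right)} \right)} + 24414 = \frac{1}{32} + 24414 = \frac{781249}{32}$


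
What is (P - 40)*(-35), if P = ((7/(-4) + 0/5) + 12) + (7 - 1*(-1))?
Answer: 3045/4 ≈ 761.25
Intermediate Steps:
P = 73/4 (P = ((7*(-¼) + 0*(⅕)) + 12) + (7 + 1) = ((-7/4 + 0) + 12) + 8 = (-7/4 + 12) + 8 = 41/4 + 8 = 73/4 ≈ 18.250)
(P - 40)*(-35) = (73/4 - 40)*(-35) = -87/4*(-35) = 3045/4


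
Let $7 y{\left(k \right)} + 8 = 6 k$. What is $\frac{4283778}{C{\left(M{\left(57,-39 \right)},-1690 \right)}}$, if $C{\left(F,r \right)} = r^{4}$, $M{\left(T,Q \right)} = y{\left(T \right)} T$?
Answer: $\frac{2141889}{4078653605000} \approx 5.2515 \cdot 10^{-7}$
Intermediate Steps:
$y{\left(k \right)} = - \frac{8}{7} + \frac{6 k}{7}$
$M{\left(T,Q \right)} = T \left(- \frac{8}{7} + \frac{6 T}{7}\right)$ ($M{\left(T,Q \right)} = \left(- \frac{8}{7} + \frac{6 T}{7}\right) T = T \left(- \frac{8}{7} + \frac{6 T}{7}\right)$)
$\frac{4283778}{C{\left(M{\left(57,-39 \right)},-1690 \right)}} = \frac{4283778}{\left(-1690\right)^{4}} = \frac{4283778}{8157307210000} = 4283778 \cdot \frac{1}{8157307210000} = \frac{2141889}{4078653605000}$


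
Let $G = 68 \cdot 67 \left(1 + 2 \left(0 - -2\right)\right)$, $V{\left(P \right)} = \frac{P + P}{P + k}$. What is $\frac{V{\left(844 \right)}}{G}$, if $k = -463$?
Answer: $\frac{422}{2169795} \approx 0.00019449$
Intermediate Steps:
$V{\left(P \right)} = \frac{2 P}{-463 + P}$ ($V{\left(P \right)} = \frac{P + P}{P - 463} = \frac{2 P}{-463 + P}$)
$G = 22780$ ($G = 4556 \left(1 + 2 \left(0 + 2\right)\right) = 4556 \left(1 + 2 \cdot 2\right) = 4556 \left(1 + 4\right) = 4556 \cdot 5 = 22780$)
$\frac{V{\left(844 \right)}}{G} = \frac{2 \cdot 844 \frac{1}{-463 + 844}}{22780} = 2 \cdot 844 \cdot \frac{1}{381} \cdot \frac{1}{22780} = \frac{1688}{381} \cdot \frac{1}{22780} = \frac{422}{2169795}$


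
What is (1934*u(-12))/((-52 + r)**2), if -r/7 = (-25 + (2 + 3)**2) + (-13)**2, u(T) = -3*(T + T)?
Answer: 139248/1525225 ≈ 0.091297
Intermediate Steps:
u(T) = -6*T
r = -1183 (r = -7*((-25 + (2 + 3)**2) + (-13)**2) = -7*((-25 + 5**2) + 169) = -7*((-25 + 25) + 169) = -7*(0 + 169) = -7*169 = -1183)
(1934*u(-12))/((-52 + r)**2) = (1934*(-6*(-12)))/((-52 - 1183)**2) = (1934*72)/((-1235)**2) = 139248/1525225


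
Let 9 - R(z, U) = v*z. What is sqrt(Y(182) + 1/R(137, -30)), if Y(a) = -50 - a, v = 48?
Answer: I*sqrt(10005120015)/6567 ≈ 15.232*I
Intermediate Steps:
R(z, U) = 9 - 48*z
sqrt(Y(182) + 1/R(137, -30)) = sqrt((-50 - 1*182) + 1/(9 - 48*137)) = sqrt((-50 - 182) + 1/(9 - 6576)) = sqrt(-232 + 1/(-6567)) = sqrt(-232 - 1/6567) = sqrt(-1523545/6567) = I*sqrt(10005120015)/6567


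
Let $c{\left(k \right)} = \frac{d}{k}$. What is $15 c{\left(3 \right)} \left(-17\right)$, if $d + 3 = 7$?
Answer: $-340$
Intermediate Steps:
$d = 4$ ($d = -3 + 7 = 4$)
$c{\left(k \right)} = \frac{4}{k}$
$15 c{\left(3 \right)} \left(-17\right) = 15 \cdot \frac{4}{3} \left(-17\right) = 20 \left(-17\right) = -340$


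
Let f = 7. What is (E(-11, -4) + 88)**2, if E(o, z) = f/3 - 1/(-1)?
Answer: 75076/9 ≈ 8341.8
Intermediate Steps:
E(o, z) = 10/3 (E(o, z) = 7/3 - 1/(-1) = 7*(1/3) - 1*(-1) = 7/3 + 1 = 10/3)
(E(-11, -4) + 88)**2 = (10/3 + 88)**2 = (274/3)**2 = 75076/9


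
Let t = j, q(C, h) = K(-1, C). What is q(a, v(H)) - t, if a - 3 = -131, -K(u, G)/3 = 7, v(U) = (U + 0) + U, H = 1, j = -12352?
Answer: 12331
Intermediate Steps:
v(U) = 2*U (v(U) = U + U = 2*U)
K(u, G) = -21 (K(u, G) = -3*7 = -21)
a = -128 (a = 3 - 131 = -128)
q(C, h) = -21
t = -12352
q(a, v(H)) - t = -21 - 1*(-12352) = -21 + 12352 = 12331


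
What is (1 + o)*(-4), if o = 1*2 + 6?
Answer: -36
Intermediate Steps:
o = 8 (o = 2 + 6 = 8)
(1 + o)*(-4) = (1 + 8)*(-4) = 9*(-4) = -36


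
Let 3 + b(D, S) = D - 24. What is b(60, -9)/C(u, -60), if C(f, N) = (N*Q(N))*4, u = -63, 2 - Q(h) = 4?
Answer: 11/160 ≈ 0.068750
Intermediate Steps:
Q(h) = -2 (Q(h) = 2 - 1*4 = 2 - 4 = -2)
b(D, S) = -27 + D (b(D, S) = -3 + (D - 24) = -3 + (-24 + D) = -27 + D)
C(f, N) = -8*N (C(f, N) = (N*(-2))*4 = -2*N*4 = -8*N)
b(60, -9)/C(u, -60) = (-27 + 60)/((-8*(-60))) = 33/480 = 33*(1/480) = 11/160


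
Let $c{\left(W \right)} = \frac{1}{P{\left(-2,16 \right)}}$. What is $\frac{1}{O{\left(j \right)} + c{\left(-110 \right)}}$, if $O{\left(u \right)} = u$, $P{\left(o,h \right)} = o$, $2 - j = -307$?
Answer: $\frac{2}{617} \approx 0.0032415$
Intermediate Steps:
$j = 309$ ($j = 2 - -307 = 2 + 307 = 309$)
$c{\left(W \right)} = - \frac{1}{2}$ ($c{\left(W \right)} = \frac{1}{-2} = - \frac{1}{2}$)
$\frac{1}{O{\left(j \right)} + c{\left(-110 \right)}} = \frac{1}{309 - \frac{1}{2}} = \frac{1}{\frac{617}{2}} = \frac{2}{617}$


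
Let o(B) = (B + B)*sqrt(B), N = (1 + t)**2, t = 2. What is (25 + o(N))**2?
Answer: 6241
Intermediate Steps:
N = 9 (N = (1 + 2)**2 = 3**2 = 9)
o(B) = 2*B**(3/2) (o(B) = (2*B)*sqrt(B) = 2*B**(3/2))
(25 + o(N))**2 = (25 + 2*9**(3/2))**2 = (25 + 2*27)**2 = (25 + 54)**2 = 79**2 = 6241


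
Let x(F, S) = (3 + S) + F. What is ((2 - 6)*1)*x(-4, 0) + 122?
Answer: 126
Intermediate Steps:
x(F, S) = 3 + F + S
((2 - 6)*1)*x(-4, 0) + 122 = ((2 - 6)*1)*(3 - 4 + 0) + 122 = -4*1*(-1) + 122 = -4*(-1) + 122 = 4 + 122 = 126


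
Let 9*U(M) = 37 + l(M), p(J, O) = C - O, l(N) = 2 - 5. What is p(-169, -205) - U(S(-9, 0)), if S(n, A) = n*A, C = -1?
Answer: 1802/9 ≈ 200.22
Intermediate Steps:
S(n, A) = A*n
l(N) = -3
p(J, O) = -1 - O
U(M) = 34/9 (U(M) = (37 - 3)/9 = (⅑)*34 = 34/9)
p(-169, -205) - U(S(-9, 0)) = (-1 - 1*(-205)) - 1*34/9 = (-1 + 205) - 34/9 = 204 - 34/9 = 1802/9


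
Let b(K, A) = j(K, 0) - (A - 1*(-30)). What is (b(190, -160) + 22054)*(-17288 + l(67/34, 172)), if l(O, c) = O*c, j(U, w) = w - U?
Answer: -6337219196/17 ≈ -3.7278e+8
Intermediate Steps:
b(K, A) = -30 - A - K (b(K, A) = (0 - K) - (A - 1*(-30)) = -K - (A + 30) = -K - (30 + A) = -K + (-30 - A) = -30 - A - K)
(b(190, -160) + 22054)*(-17288 + l(67/34, 172)) = ((-30 - 1*(-160) - 1*190) + 22054)*(-17288 + (67/34)*172) = ((-30 + 160 - 190) + 22054)*(-17288 + (67*(1/34))*172) = (-60 + 22054)*(-17288 + (67/34)*172) = 21994*(-17288 + 5762/17) = 21994*(-288134/17) = -6337219196/17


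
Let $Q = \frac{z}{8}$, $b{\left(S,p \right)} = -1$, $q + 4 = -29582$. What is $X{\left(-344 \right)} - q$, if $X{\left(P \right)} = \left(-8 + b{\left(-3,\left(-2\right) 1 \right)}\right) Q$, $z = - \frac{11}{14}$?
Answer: $\frac{3313731}{112} \approx 29587.0$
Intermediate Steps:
$q = -29586$ ($q = -4 - 29582 = -29586$)
$z = - \frac{11}{14}$ ($z = \left(-11\right) \frac{1}{14} = - \frac{11}{14} \approx -0.78571$)
$Q = - \frac{11}{112}$ ($Q = - \frac{11}{14 \cdot 8} = \left(- \frac{11}{14}\right) \frac{1}{8} = - \frac{11}{112} \approx -0.098214$)
$X{\left(P \right)} = \frac{99}{112}$ ($X{\left(P \right)} = \left(-8 - 1\right) \left(- \frac{11}{112}\right) = \left(-9\right) \left(- \frac{11}{112}\right) = \frac{99}{112}$)
$X{\left(-344 \right)} - q = \frac{99}{112} - -29586 = \frac{99}{112} + 29586 = \frac{3313731}{112}$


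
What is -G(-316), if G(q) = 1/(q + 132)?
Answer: 1/184 ≈ 0.0054348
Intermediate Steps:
G(q) = 1/(132 + q)
-G(-316) = -1/(132 - 316) = -1/(-184) = -1*(-1/184) = 1/184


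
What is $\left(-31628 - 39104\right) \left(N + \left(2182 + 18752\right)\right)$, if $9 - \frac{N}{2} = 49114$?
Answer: $5465886032$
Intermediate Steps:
$N = -98210$ ($N = 18 - 98228 = -98210$)
$\left(-31628 - 39104\right) \left(N + \left(2182 + 18752\right)\right) = \left(-31628 - 39104\right) \left(-98210 + \left(2182 + 18752\right)\right) = - 70732 \left(-98210 + 20934\right) = \left(-70732\right) \left(-77276\right) = 5465886032$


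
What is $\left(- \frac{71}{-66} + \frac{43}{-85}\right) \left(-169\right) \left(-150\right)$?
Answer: $\frac{2701465}{187} \approx 14446.0$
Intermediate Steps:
$\left(- \frac{71}{-66} + \frac{43}{-85}\right) \left(-169\right) \left(-150\right) = \left(\left(-71\right) \left(- \frac{1}{66}\right) + 43 \left(- \frac{1}{85}\right)\right) \left(-169\right) \left(-150\right) = \left(\frac{71}{66} - \frac{43}{85}\right) \left(-169\right) \left(-150\right) = \frac{3197}{5610} \left(-169\right) \left(-150\right) = \left(- \frac{540293}{5610}\right) \left(-150\right) = \frac{2701465}{187}$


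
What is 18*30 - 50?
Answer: 490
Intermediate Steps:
18*30 - 50 = 540 - 50 = 490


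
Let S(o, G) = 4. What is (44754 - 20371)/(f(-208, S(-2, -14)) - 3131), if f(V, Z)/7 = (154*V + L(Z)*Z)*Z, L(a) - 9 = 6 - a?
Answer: -24383/898795 ≈ -0.027129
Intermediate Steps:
L(a) = 15 - a (L(a) = 9 + (6 - a) = 15 - a)
f(V, Z) = 7*Z*(154*V + Z*(15 - Z)) (f(V, Z) = 7*((154*V + (15 - Z)*Z)*Z) = 7*((154*V + Z*(15 - Z))*Z) = 7*(Z*(154*V + Z*(15 - Z))) = 7*Z*(154*V + Z*(15 - Z)))
(44754 - 20371)/(f(-208, S(-2, -14)) - 3131) = (44754 - 20371)/(7*4*(154*(-208) - 1*4*(-15 + 4)) - 3131) = 24383/(7*4*(-32032 - 1*4*(-11)) - 3131) = 24383/(7*4*(-32032 + 44) - 3131) = 24383/(7*4*(-31988) - 3131) = 24383/(-895664 - 3131) = 24383/(-898795) = 24383*(-1/898795) = -24383/898795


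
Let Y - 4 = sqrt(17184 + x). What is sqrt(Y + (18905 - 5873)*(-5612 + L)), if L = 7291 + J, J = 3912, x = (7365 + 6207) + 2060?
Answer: 2*sqrt(18215479 + sqrt(2051)) ≈ 8535.9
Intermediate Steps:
x = 15632 (x = 13572 + 2060 = 15632)
Y = 4 + 4*sqrt(2051) (Y = 4 + sqrt(17184 + 15632) = 4 + sqrt(32816) = 4 + 4*sqrt(2051) ≈ 185.15)
L = 11203 (L = 7291 + 3912 = 11203)
sqrt(Y + (18905 - 5873)*(-5612 + L)) = sqrt((4 + 4*sqrt(2051)) + (18905 - 5873)*(-5612 + 11203)) = sqrt((4 + 4*sqrt(2051)) + 13032*5591) = sqrt((4 + 4*sqrt(2051)) + 72861912) = sqrt(72861916 + 4*sqrt(2051))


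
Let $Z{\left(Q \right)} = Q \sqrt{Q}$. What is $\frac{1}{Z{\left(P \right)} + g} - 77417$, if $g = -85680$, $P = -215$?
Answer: $\frac{- 16644655 \sqrt{215} + 6633088561 i}{5 \left(- 17136 i + 43 \sqrt{215}\right)} \approx -77417.0$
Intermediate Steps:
$Z{\left(Q \right)} = Q^{\frac{3}{2}}$
$\frac{1}{Z{\left(P \right)} + g} - 77417 = \frac{1}{\left(-215\right)^{\frac{3}{2}} - 85680} - 77417 = \frac{1}{- 215 i \sqrt{215} - 85680} - 77417 = \frac{1}{-85680 - 215 i \sqrt{215}} - 77417 = -77417 + \frac{1}{-85680 - 215 i \sqrt{215}}$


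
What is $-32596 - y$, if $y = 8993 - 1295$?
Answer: $-40294$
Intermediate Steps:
$y = 7698$
$-32596 - y = -32596 - 7698 = -40294$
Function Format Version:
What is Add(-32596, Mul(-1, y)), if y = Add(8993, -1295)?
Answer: -40294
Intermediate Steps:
y = 7698
Add(-32596, Mul(-1, y)) = Add(-32596, Mul(-1, 7698)) = Add(-32596, -7698) = -40294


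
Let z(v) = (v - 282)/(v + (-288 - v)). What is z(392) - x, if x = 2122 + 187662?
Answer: -27328951/144 ≈ -1.8978e+5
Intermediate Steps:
z(v) = 47/48 - v/288 (z(v) = (-282 + v)/(-288) = (-282 + v)*(-1/288) = 47/48 - v/288)
x = 189784
z(392) - x = (47/48 - 1/288*392) - 1*189784 = (47/48 - 49/36) - 189784 = -55/144 - 189784 = -27328951/144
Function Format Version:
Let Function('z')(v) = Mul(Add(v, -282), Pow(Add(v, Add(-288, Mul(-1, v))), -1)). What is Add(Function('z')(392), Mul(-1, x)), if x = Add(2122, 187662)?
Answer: Rational(-27328951, 144) ≈ -1.8978e+5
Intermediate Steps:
Function('z')(v) = Add(Rational(47, 48), Mul(Rational(-1, 288), v)) (Function('z')(v) = Mul(Add(-282, v), Pow(-288, -1)) = Mul(Add(-282, v), Rational(-1, 288)) = Add(Rational(47, 48), Mul(Rational(-1, 288), v)))
x = 189784
Add(Function('z')(392), Mul(-1, x)) = Add(Add(Rational(47, 48), Mul(Rational(-1, 288), 392)), Mul(-1, 189784)) = Add(Add(Rational(47, 48), Rational(-49, 36)), -189784) = Add(Rational(-55, 144), -189784) = Rational(-27328951, 144)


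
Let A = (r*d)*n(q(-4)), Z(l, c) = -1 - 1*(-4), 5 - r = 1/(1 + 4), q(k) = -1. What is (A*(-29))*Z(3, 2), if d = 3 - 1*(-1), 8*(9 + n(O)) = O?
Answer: 76212/5 ≈ 15242.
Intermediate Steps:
n(O) = -9 + O/8
r = 24/5 (r = 5 - 1/(1 + 4) = 5 - 1/5 = 5 - 1*⅕ = 5 - ⅕ = 24/5 ≈ 4.8000)
d = 4 (d = 3 + 1 = 4)
Z(l, c) = 3 (Z(l, c) = -1 + 4 = 3)
A = -876/5 (A = ((24/5)*4)*(-9 + (⅛)*(-1)) = 96*(-9 - ⅛)/5 = (96/5)*(-73/8) = -876/5 ≈ -175.20)
(A*(-29))*Z(3, 2) = -876/5*(-29)*3 = (25404/5)*3 = 76212/5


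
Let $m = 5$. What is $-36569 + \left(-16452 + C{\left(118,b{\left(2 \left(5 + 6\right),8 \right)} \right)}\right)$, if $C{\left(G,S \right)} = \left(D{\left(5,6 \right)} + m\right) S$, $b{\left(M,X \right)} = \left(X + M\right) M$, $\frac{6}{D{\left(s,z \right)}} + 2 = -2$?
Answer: $-50711$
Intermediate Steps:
$D{\left(s,z \right)} = - \frac{3}{2}$ ($D{\left(s,z \right)} = \frac{6}{-2 - 2} = \frac{6}{-4} = 6 \left(- \frac{1}{4}\right) = - \frac{3}{2}$)
$b{\left(M,X \right)} = M \left(M + X\right)$ ($b{\left(M,X \right)} = \left(M + X\right) M = M \left(M + X\right)$)
$C{\left(G,S \right)} = \frac{7 S}{2}$ ($C{\left(G,S \right)} = \left(- \frac{3}{2} + 5\right) S = \frac{7 S}{2}$)
$-36569 + \left(-16452 + C{\left(118,b{\left(2 \left(5 + 6\right),8 \right)} \right)}\right) = -36569 - \left(16452 - \frac{7 \cdot 2 \left(5 + 6\right) \left(2 \left(5 + 6\right) + 8\right)}{2}\right) = -36569 - \left(16452 - \frac{7 \cdot 2 \cdot 11 \left(2 \cdot 11 + 8\right)}{2}\right) = -36569 - \left(16452 - \frac{7 \cdot 22 \left(22 + 8\right)}{2}\right) = -36569 - \left(16452 - \frac{7 \cdot 22 \cdot 30}{2}\right) = -36569 + \left(-16452 + \frac{7}{2} \cdot 660\right) = -36569 + \left(-16452 + 2310\right) = -36569 - 14142 = -50711$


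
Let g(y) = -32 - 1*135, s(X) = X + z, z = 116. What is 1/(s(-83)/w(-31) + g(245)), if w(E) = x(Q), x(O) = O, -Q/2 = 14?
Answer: -28/4709 ≈ -0.0059461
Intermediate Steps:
Q = -28 (Q = -2*14 = -28)
s(X) = 116 + X (s(X) = X + 116 = 116 + X)
g(y) = -167 (g(y) = -32 - 135 = -167)
w(E) = -28
1/(s(-83)/w(-31) + g(245)) = 1/((116 - 83)/(-28) - 167) = 1/(33*(-1/28) - 167) = 1/(-33/28 - 167) = 1/(-4709/28) = -28/4709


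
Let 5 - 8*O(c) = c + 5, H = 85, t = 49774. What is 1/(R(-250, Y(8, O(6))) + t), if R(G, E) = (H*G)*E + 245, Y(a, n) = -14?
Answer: 1/347519 ≈ 2.8775e-6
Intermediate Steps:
O(c) = -c/8 (O(c) = 5/8 - (c + 5)/8 = 5/8 - (5 + c)/8 = 5/8 + (-5/8 - c/8) = -c/8)
R(G, E) = 245 + 85*E*G (R(G, E) = (85*G)*E + 245 = 85*E*G + 245 = 245 + 85*E*G)
1/(R(-250, Y(8, O(6))) + t) = 1/((245 + 85*(-14)*(-250)) + 49774) = 1/((245 + 297500) + 49774) = 1/(297745 + 49774) = 1/347519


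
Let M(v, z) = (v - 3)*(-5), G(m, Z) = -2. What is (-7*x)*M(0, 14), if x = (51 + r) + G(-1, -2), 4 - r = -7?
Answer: -6300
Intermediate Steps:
r = 11 (r = 4 - 1*(-7) = 4 + 7 = 11)
M(v, z) = 15 - 5*v (M(v, z) = (-3 + v)*(-5) = 15 - 5*v)
x = 60 (x = (51 + 11) - 2 = 62 - 2 = 60)
(-7*x)*M(0, 14) = (-7*60)*(15 - 5*0) = -420*(15 + 0) = -420*15 = -6300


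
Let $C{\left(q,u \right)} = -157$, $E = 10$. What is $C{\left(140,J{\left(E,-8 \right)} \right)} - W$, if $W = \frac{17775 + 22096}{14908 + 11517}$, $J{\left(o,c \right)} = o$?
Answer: $- \frac{4188596}{26425} \approx -158.51$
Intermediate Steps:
$W = \frac{39871}{26425} \approx 1.5088$
$C{\left(140,J{\left(E,-8 \right)} \right)} - W = -157 - \frac{39871}{26425} = - \frac{4188596}{26425}$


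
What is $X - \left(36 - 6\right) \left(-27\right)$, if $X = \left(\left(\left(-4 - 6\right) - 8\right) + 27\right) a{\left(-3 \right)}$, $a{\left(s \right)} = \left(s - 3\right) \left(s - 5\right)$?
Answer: $1242$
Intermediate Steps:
$a{\left(s \right)} = \left(-5 + s\right) \left(-3 + s\right)$ ($a{\left(s \right)} = \left(-3 + s\right) \left(-5 + s\right) = \left(-5 + s\right) \left(-3 + s\right)$)
$X = 432$ ($X = \left(\left(\left(-4 - 6\right) - 8\right) + 27\right) \left(15 + \left(-3\right)^{2} - -24\right) = \left(\left(-10 - 8\right) + 27\right) \left(15 + 9 + 24\right) = \left(-18 + 27\right) 48 = 9 \cdot 48 = 432$)
$X - \left(36 - 6\right) \left(-27\right) = 432 - \left(36 - 6\right) \left(-27\right) = 432 - 30 \left(-27\right) = 432 - -810 = 432 + 810 = 1242$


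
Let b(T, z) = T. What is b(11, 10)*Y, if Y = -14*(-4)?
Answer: 616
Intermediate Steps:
Y = 56 (Y = -1*(-56) = 56)
b(11, 10)*Y = 11*56 = 616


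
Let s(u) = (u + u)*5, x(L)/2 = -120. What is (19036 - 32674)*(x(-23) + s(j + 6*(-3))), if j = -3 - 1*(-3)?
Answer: 5727960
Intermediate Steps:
j = 0 (j = -3 + 3 = 0)
x(L) = -240 (x(L) = 2*(-120) = -240)
s(u) = 10*u (s(u) = (2*u)*5 = 10*u)
(19036 - 32674)*(x(-23) + s(j + 6*(-3))) = (19036 - 32674)*(-240 + 10*(0 + 6*(-3))) = -13638*(-240 + 10*(0 - 18)) = -13638*(-240 + 10*(-18)) = -13638*(-240 - 180) = -13638*(-420) = 5727960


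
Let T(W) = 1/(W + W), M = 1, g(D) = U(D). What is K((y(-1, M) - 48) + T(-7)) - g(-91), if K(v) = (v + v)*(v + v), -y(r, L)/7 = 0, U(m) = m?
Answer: 457388/49 ≈ 9334.5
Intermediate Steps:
g(D) = D
y(r, L) = 0 (y(r, L) = -7*0 = 0)
T(W) = 1/(2*W)
K(v) = 4*v² (K(v) = (2*v)*(2*v) = 4*v²)
K((y(-1, M) - 48) + T(-7)) - g(-91) = 4*((0 - 48) + (½)/(-7))² - 1*(-91) = 4*(-48 + (½)*(-⅐))² + 91 = 4*(-48 - 1/14)² + 91 = 4*(-673/14)² + 91 = 4*(452929/196) + 91 = 452929/49 + 91 = 457388/49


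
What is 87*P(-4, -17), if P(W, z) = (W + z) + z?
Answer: -3306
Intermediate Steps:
P(W, z) = W + 2*z
87*P(-4, -17) = 87*(-4 + 2*(-17)) = 87*(-4 - 34) = 87*(-38) = -3306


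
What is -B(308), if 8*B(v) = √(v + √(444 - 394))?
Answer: -√(308 + 5*√2)/8 ≈ -2.2188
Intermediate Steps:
B(v) = √(v + 5*√2)/8 (B(v) = √(v + √(444 - 394))/8 = √(v + √50)/8 = √(v + 5*√2)/8)
-B(308) = -√(308 + 5*√2)/8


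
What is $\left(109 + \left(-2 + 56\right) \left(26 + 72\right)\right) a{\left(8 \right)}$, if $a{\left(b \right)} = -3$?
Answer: $-16203$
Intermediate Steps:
$\left(109 + \left(-2 + 56\right) \left(26 + 72\right)\right) a{\left(8 \right)} = \left(109 + \left(-2 + 56\right) \left(26 + 72\right)\right) \left(-3\right) = \left(109 + 54 \cdot 98\right) \left(-3\right) = \left(109 + 5292\right) \left(-3\right) = 5401 \left(-3\right) = -16203$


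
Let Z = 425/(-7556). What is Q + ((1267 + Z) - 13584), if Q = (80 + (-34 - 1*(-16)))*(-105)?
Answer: -142257237/7556 ≈ -18827.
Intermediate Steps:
Z = -425/7556 (Z = 425*(-1/7556) = -425/7556 ≈ -0.056247)
Q = -6510 (Q = (80 + (-34 + 16))*(-105) = (80 - 18)*(-105) = 62*(-105) = -6510)
Q + ((1267 + Z) - 13584) = -6510 + ((1267 - 425/7556) - 13584) = -6510 + (9573027/7556 - 13584) = -6510 - 93067677/7556 = -142257237/7556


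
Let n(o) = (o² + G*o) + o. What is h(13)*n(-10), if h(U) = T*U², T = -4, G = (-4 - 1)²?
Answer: 108160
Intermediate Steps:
G = 25 (G = (-5)² = 25)
h(U) = -4*U²
n(o) = o² + 26*o (n(o) = (o² + 25*o) + o = o² + 26*o)
h(13)*n(-10) = (-4*13²)*(-10*(26 - 10)) = (-4*169)*(-10*16) = -676*(-160) = 108160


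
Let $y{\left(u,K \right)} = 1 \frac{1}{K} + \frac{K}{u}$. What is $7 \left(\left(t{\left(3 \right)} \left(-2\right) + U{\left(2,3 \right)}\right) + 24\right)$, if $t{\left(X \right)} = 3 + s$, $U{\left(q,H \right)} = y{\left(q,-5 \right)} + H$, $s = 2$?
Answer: $\frac{1001}{10} \approx 100.1$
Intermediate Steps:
$y{\left(u,K \right)} = \frac{1}{K} + \frac{K}{u}$
$U{\left(q,H \right)} = - \frac{1}{5} + H - \frac{5}{q}$ ($U{\left(q,H \right)} = \left(\frac{1}{-5} - \frac{5}{q}\right) + H = \left(- \frac{1}{5} - \frac{5}{q}\right) + H = - \frac{1}{5} + H - \frac{5}{q}$)
$t{\left(X \right)} = 5$ ($t{\left(X \right)} = 3 + 2 = 5$)
$7 \left(\left(t{\left(3 \right)} \left(-2\right) + U{\left(2,3 \right)}\right) + 24\right) = 7 \left(\left(5 \left(-2\right) - \left(- \frac{14}{5} + \frac{5}{2}\right)\right) + 24\right) = 7 \left(\left(-10 - - \frac{3}{10}\right) + 24\right) = 7 \left(\left(-10 + \frac{3}{10}\right) + 24\right) = 7 \left(- \frac{97}{10} + 24\right) = 7 \cdot \frac{143}{10} = \frac{1001}{10}$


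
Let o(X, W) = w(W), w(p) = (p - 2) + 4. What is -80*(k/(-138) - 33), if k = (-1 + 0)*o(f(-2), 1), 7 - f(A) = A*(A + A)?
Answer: 60680/23 ≈ 2638.3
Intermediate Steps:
f(A) = 7 - 2*A² (f(A) = 7 - A*(A + A) = 7 - A*2*A = 7 - 2*A²)
w(p) = 2 + p (w(p) = (-2 + p) + 4 = 2 + p)
o(X, W) = 2 + W
k = -3 (k = (-1 + 0)*(2 + 1) = -1*3 = -3)
-80*(k/(-138) - 33) = -80*(-3/(-138) - 33) = -80*(-3*(-1/138) - 33) = -80*(1/46 - 33) = -80*(-1517/46) = 60680/23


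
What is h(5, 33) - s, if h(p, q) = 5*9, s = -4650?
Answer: 4695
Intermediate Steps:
h(p, q) = 45
h(5, 33) - s = 45 - 1*(-4650) = 45 + 4650 = 4695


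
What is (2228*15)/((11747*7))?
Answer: 33420/82229 ≈ 0.40643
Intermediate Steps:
(2228*15)/((11747*7)) = 33420/82229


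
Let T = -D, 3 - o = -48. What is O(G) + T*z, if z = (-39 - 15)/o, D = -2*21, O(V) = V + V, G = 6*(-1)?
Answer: -960/17 ≈ -56.471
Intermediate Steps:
o = 51 (o = 3 - 1*(-48) = 3 + 48 = 51)
G = -6
O(V) = 2*V
D = -42
z = -18/17 (z = (-39 - 15)/51 = -54*1/51 = -18/17 ≈ -1.0588)
T = 42 (T = -1*(-42) = 42)
O(G) + T*z = 2*(-6) + 42*(-18/17) = -12 - 756/17 = -960/17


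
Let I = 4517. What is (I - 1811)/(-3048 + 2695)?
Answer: -2706/353 ≈ -7.6657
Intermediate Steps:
(I - 1811)/(-3048 + 2695) = (4517 - 1811)/(-3048 + 2695) = 2706/(-353) = 2706*(-1/353) = -2706/353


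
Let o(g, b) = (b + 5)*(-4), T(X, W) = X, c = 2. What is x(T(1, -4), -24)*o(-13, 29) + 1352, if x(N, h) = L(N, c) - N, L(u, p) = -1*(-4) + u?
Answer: 808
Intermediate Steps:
L(u, p) = 4 + u
x(N, h) = 4 (x(N, h) = (4 + N) - N = 4)
o(g, b) = -20 - 4*b (o(g, b) = (5 + b)*(-4) = -20 - 4*b)
x(T(1, -4), -24)*o(-13, 29) + 1352 = 4*(-20 - 4*29) + 1352 = 4*(-20 - 116) + 1352 = 4*(-136) + 1352 = -544 + 1352 = 808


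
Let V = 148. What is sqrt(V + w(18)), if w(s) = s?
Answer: sqrt(166) ≈ 12.884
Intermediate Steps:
sqrt(V + w(18)) = sqrt(148 + 18) = sqrt(166)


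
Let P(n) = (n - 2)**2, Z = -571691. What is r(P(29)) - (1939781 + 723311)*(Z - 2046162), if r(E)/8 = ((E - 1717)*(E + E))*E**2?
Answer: 847240291364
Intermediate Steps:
P(n) = (-2 + n)**2
r(E) = 16*E**3*(-1717 + E) (r(E) = 8*(((E - 1717)*(E + E))*E**2) = 8*(((-1717 + E)*(2*E))*E**2) = 8*((2*E*(-1717 + E))*E**2) = 8*(2*E**3*(-1717 + E)) = 16*E**3*(-1717 + E))
r(P(29)) - (1939781 + 723311)*(Z - 2046162) = 16*((-2 + 29)**2)**3*(-1717 + (-2 + 29)**2) - (1939781 + 723311)*(-571691 - 2046162) = 16*(27**2)**3*(-1717 + 27**2) - 2663092*(-2617853) = 16*729**3*(-1717 + 729) - 1*(-6971583381476) = 16*387420489*(-988) + 6971583381476 = -6124343090112 + 6971583381476 = 847240291364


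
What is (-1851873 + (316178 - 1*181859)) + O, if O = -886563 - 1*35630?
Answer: -2639747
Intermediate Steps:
O = -922193 (O = -886563 - 35630 = -922193)
(-1851873 + (316178 - 1*181859)) + O = (-1851873 + (316178 - 1*181859)) - 922193 = (-1851873 + (316178 - 181859)) - 922193 = (-1851873 + 134319) - 922193 = -1717554 - 922193 = -2639747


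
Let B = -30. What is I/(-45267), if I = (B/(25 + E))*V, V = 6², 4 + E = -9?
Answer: 30/15089 ≈ 0.0019882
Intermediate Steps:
E = -13 (E = -4 - 9 = -13)
V = 36
I = -90 (I = -30/(25 - 13)*36 = -30/12*36 = -30*1/12*36 = -5/2*36 = -90)
I/(-45267) = -90/(-45267) = -90*(-1/45267) = 30/15089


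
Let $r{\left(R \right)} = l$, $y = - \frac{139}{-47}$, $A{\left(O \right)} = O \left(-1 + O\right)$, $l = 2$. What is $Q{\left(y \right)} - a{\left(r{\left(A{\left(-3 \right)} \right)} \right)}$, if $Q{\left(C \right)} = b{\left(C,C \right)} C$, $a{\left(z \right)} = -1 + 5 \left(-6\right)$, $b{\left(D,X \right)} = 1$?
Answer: $\frac{1596}{47} \approx 33.957$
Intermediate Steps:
$y = \frac{139}{47}$ ($y = \left(-139\right) \left(- \frac{1}{47}\right) = \frac{139}{47} \approx 2.9574$)
$r{\left(R \right)} = 2$
$a{\left(z \right)} = -31$ ($a{\left(z \right)} = -1 - 30 = -31$)
$Q{\left(C \right)} = C$ ($Q{\left(C \right)} = 1 C = C$)
$Q{\left(y \right)} - a{\left(r{\left(A{\left(-3 \right)} \right)} \right)} = \frac{139}{47} - -31 = \frac{139}{47} + 31 = \frac{1596}{47}$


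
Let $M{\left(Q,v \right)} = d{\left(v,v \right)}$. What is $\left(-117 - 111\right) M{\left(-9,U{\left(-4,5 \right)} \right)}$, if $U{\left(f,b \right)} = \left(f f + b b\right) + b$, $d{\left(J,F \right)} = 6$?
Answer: $-1368$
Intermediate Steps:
$U{\left(f,b \right)} = b + b^{2} + f^{2}$ ($U{\left(f,b \right)} = \left(f^{2} + b^{2}\right) + b = \left(b^{2} + f^{2}\right) + b = b + b^{2} + f^{2}$)
$M{\left(Q,v \right)} = 6$
$\left(-117 - 111\right) M{\left(-9,U{\left(-4,5 \right)} \right)} = \left(-117 - 111\right) 6 = \left(-228\right) 6 = -1368$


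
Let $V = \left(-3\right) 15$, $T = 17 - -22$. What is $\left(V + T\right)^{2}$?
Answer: $36$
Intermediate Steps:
$T = 39$ ($T = 17 + 22 = 39$)
$V = -45$
$\left(V + T\right)^{2} = \left(-45 + 39\right)^{2} = \left(-6\right)^{2} = 36$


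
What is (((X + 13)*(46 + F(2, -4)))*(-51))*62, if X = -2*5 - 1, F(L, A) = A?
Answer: -265608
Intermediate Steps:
X = -11 (X = -10 - 1 = -11)
(((X + 13)*(46 + F(2, -4)))*(-51))*62 = (((-11 + 13)*(46 - 4))*(-51))*62 = ((2*42)*(-51))*62 = (84*(-51))*62 = -4284*62 = -265608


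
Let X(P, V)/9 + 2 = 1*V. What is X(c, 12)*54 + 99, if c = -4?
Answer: 4959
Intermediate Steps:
X(P, V) = -18 + 9*V (X(P, V) = -18 + 9*(1*V) = -18 + 9*V)
X(c, 12)*54 + 99 = (-18 + 9*12)*54 + 99 = (-18 + 108)*54 + 99 = 90*54 + 99 = 4860 + 99 = 4959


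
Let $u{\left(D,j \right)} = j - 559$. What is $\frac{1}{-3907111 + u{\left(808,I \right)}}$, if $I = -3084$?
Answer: $- \frac{1}{3910754} \approx -2.5571 \cdot 10^{-7}$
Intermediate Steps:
$u{\left(D,j \right)} = -559 + j$
$\frac{1}{-3907111 + u{\left(808,I \right)}} = \frac{1}{-3907111 - 3643} = \frac{1}{-3910754} = - \frac{1}{3910754}$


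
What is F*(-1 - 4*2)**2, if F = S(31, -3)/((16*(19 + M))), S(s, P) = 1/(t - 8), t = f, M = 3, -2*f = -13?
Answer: -27/176 ≈ -0.15341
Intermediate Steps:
f = 13/2 (f = -1/2*(-13) = 13/2 ≈ 6.5000)
t = 13/2 ≈ 6.5000
S(s, P) = -2/3 (S(s, P) = 1/(13/2 - 8) = 1/(-3/2) = -2/3)
F = -1/528 (F = -2*1/(16*(19 + 3))/3 = -2/(3*(16*22)) = -2/3/352 = -2/3*1/352 = -1/528 ≈ -0.0018939)
F*(-1 - 4*2)**2 = -(-1 - 4*2)**2/528 = -(-1 - 8)**2/528 = -1/528*(-9)**2 = -1/528*81 = -27/176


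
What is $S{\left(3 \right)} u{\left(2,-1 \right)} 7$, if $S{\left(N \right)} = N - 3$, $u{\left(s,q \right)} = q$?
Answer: $0$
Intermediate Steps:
$S{\left(N \right)} = -3 + N$ ($S{\left(N \right)} = N - 3 = -3 + N$)
$S{\left(3 \right)} u{\left(2,-1 \right)} 7 = \left(-3 + 3\right) \left(-1\right) 7 = 0 \left(-1\right) 7 = 0 \cdot 7 = 0$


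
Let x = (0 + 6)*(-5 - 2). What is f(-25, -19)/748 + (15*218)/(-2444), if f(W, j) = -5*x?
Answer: -120795/114257 ≈ -1.0572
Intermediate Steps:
x = -42 (x = 6*(-7) = -42)
f(W, j) = 210 (f(W, j) = -5*(-42) = 210)
f(-25, -19)/748 + (15*218)/(-2444) = 210/748 + (15*218)/(-2444) = 210*(1/748) + 3270*(-1/2444) = 105/374 - 1635/1222 = -120795/114257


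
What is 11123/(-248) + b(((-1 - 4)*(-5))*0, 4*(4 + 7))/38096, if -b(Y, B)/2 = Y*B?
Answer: -11123/248 ≈ -44.851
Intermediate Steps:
b(Y, B) = -2*B*Y (b(Y, B) = -2*Y*B = -2*B*Y)
11123/(-248) + b(((-1 - 4)*(-5))*0, 4*(4 + 7))/38096 = 11123/(-248) - 2*4*(4 + 7)*((-1 - 4)*(-5))*0/38096 = 11123*(-1/248) - 2*4*11*-5*(-5)*0*(1/38096) = -11123/248 - 2*44*25*0*(1/38096) = -11123/248 - 2*44*0*(1/38096) = -11123/248 + 0*(1/38096) = -11123/248 + 0 = -11123/248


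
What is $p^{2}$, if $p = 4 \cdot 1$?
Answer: $16$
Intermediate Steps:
$p = 4$
$p^{2} = 4^{2} = 16$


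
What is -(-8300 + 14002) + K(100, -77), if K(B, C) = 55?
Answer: -5647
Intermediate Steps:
-(-8300 + 14002) + K(100, -77) = -(-8300 + 14002) + 55 = -1*5702 + 55 = -5702 + 55 = -5647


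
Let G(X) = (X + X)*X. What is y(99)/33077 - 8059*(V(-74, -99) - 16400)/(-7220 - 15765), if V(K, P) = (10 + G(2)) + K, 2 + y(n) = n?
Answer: -45223023279/7837885 ≈ -5769.8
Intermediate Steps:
y(n) = -2 + n
G(X) = 2*X² (G(X) = (2*X)*X = 2*X²)
V(K, P) = 18 + K (V(K, P) = (10 + 2*2²) + K = (10 + 2*4) + K = (10 + 8) + K = 18 + K)
y(99)/33077 - 8059*(V(-74, -99) - 16400)/(-7220 - 15765) = (-2 + 99)/33077 - 8059*((18 - 74) - 16400)/(-7220 - 15765) = 97*(1/33077) - 8059/((-22985/(-56 - 16400))) = 1/341 - 8059/((-22985/(-16456))) = 1/341 - 8059/((-22985*(-1/16456))) = 1/341 - 8059/22985/16456 = 1/341 - 8059*16456/22985 = 1/341 - 132618904/22985 = -45223023279/7837885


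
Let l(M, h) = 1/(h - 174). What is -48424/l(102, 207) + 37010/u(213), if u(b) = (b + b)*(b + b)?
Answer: -144998579591/90738 ≈ -1.5980e+6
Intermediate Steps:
l(M, h) = 1/(-174 + h)
u(b) = 4*b² (u(b) = (2*b)*(2*b) = 4*b²)
-48424/l(102, 207) + 37010/u(213) = -48424/(1/(-174 + 207)) + 37010/((4*213²)) = -48424/(1/33) + 37010/((4*45369)) = -48424/1/33 + 37010/181476 = -48424*33 + 37010*(1/181476) = -1597992 + 18505/90738 = -144998579591/90738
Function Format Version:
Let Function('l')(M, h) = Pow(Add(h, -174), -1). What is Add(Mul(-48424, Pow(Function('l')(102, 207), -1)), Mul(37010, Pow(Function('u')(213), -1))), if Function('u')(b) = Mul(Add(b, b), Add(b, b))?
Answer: Rational(-144998579591, 90738) ≈ -1.5980e+6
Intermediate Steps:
Function('l')(M, h) = Pow(Add(-174, h), -1)
Function('u')(b) = Mul(4, Pow(b, 2)) (Function('u')(b) = Mul(Mul(2, b), Mul(2, b)) = Mul(4, Pow(b, 2)))
Add(Mul(-48424, Pow(Function('l')(102, 207), -1)), Mul(37010, Pow(Function('u')(213), -1))) = Add(Mul(-48424, Pow(Pow(Add(-174, 207), -1), -1)), Mul(37010, Pow(Mul(4, Pow(213, 2)), -1))) = Add(Mul(-48424, Pow(Pow(33, -1), -1)), Mul(37010, Pow(Mul(4, 45369), -1))) = Add(Mul(-48424, Pow(Rational(1, 33), -1)), Mul(37010, Pow(181476, -1))) = Add(Mul(-48424, 33), Mul(37010, Rational(1, 181476))) = Add(-1597992, Rational(18505, 90738)) = Rational(-144998579591, 90738)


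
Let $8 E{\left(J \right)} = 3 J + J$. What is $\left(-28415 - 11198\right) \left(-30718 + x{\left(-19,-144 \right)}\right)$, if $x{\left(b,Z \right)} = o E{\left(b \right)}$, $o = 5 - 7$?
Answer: $1216079487$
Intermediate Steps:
$o = -2$
$E{\left(J \right)} = \frac{J}{2}$ ($E{\left(J \right)} = \frac{3 J + J}{8} = \frac{4 J}{8} = \frac{J}{2}$)
$x{\left(b,Z \right)} = - b$ ($x{\left(b,Z \right)} = - 2 \frac{b}{2} = - b$)
$\left(-28415 - 11198\right) \left(-30718 + x{\left(-19,-144 \right)}\right) = \left(-28415 - 11198\right) \left(-30718 - -19\right) = - 39613 \left(-30718 + 19\right) = \left(-39613\right) \left(-30699\right) = 1216079487$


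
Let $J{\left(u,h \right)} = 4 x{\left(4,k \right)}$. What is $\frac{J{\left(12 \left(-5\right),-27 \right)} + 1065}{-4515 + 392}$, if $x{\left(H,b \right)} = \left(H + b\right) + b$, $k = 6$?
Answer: $- \frac{1129}{4123} \approx -0.27383$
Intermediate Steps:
$x{\left(H,b \right)} = H + 2 b$
$J{\left(u,h \right)} = 64$ ($J{\left(u,h \right)} = 4 \left(4 + 2 \cdot 6\right) = 4 \left(4 + 12\right) = 4 \cdot 16 = 64$)
$\frac{J{\left(12 \left(-5\right),-27 \right)} + 1065}{-4515 + 392} = \frac{64 + 1065}{-4515 + 392} = \frac{1129}{-4123} = 1129 \left(- \frac{1}{4123}\right) = - \frac{1129}{4123}$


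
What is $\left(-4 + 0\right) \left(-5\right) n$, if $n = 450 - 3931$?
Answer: $-69620$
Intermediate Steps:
$n = -3481$ ($n = 450 - 3931 = -3481$)
$\left(-4 + 0\right) \left(-5\right) n = \left(-4 + 0\right) \left(-5\right) \left(-3481\right) = \left(-4\right) \left(-5\right) \left(-3481\right) = 20 \left(-3481\right) = -69620$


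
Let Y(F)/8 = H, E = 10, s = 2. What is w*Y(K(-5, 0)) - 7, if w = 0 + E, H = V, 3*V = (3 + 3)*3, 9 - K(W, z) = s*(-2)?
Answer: 473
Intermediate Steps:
K(W, z) = 13 (K(W, z) = 9 - 2*(-2) = 9 - 1*(-4) = 9 + 4 = 13)
V = 6 (V = ((3 + 3)*3)/3 = (6*3)/3 = (⅓)*18 = 6)
H = 6
Y(F) = 48 (Y(F) = 8*6 = 48)
w = 10 (w = 0 + 10 = 10)
w*Y(K(-5, 0)) - 7 = 10*48 - 7 = 480 - 7 = 473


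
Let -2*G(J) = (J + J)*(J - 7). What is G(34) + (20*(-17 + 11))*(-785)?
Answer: 93282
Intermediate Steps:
G(J) = -J*(-7 + J) (G(J) = -(J + J)*(J - 7)/2 = -2*J*(-7 + J)/2 = -J*(-7 + J))
G(34) + (20*(-17 + 11))*(-785) = 34*(7 - 1*34) + (20*(-17 + 11))*(-785) = 34*(7 - 34) + (20*(-6))*(-785) = 34*(-27) - 120*(-785) = -918 + 94200 = 93282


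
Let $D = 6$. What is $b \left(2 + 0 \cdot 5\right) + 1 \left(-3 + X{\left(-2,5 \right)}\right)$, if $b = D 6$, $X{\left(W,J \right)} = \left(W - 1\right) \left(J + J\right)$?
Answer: $39$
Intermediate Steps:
$X{\left(W,J \right)} = 2 J \left(-1 + W\right)$ ($X{\left(W,J \right)} = \left(-1 + W\right) 2 J = 2 J \left(-1 + W\right)$)
$b = 36$ ($b = 6 \cdot 6 = 36$)
$b \left(2 + 0 \cdot 5\right) + 1 \left(-3 + X{\left(-2,5 \right)}\right) = 36 \left(2 + 0 \cdot 5\right) + 1 \left(-3 + 2 \cdot 5 \left(-1 - 2\right)\right) = 36 \left(2 + 0\right) + 1 \left(-3 + 2 \cdot 5 \left(-3\right)\right) = 36 \cdot 2 + 1 \left(-3 - 30\right) = 72 + 1 \left(-33\right) = 72 - 33 = 39$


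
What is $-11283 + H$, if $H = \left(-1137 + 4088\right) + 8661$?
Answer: $329$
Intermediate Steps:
$H = 11612$ ($H = 2951 + 8661 = 11612$)
$-11283 + H = -11283 + 11612 = 329$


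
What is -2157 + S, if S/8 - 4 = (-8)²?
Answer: -1613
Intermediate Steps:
S = 544 (S = 32 + 8*(-8)² = 32 + 8*64 = 32 + 512 = 544)
-2157 + S = -2157 + 544 = -1613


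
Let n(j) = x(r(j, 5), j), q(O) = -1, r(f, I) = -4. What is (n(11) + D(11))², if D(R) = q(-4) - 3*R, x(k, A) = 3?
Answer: 961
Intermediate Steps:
n(j) = 3
D(R) = -1 - 3*R
(n(11) + D(11))² = (3 + (-1 - 3*11))² = (3 + (-1 - 33))² = (3 - 34)² = (-31)² = 961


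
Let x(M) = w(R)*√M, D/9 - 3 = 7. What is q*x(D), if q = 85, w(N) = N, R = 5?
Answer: 1275*√10 ≈ 4031.9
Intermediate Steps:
D = 90 (D = 27 + 9*7 = 27 + 63 = 90)
x(M) = 5*√M
q*x(D) = 85*(5*√90) = 85*(5*(3*√10)) = 85*(15*√10) = 1275*√10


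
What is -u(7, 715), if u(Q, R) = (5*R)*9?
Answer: -32175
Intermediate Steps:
u(Q, R) = 45*R
-u(7, 715) = -45*715 = -1*32175 = -32175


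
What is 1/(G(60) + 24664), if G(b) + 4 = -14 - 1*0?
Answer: 1/24646 ≈ 4.0575e-5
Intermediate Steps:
G(b) = -18 (G(b) = -4 + (-14 - 1*0) = -4 + (-14 + 0) = -4 - 14 = -18)
1/(G(60) + 24664) = 1/(-18 + 24664) = 1/24646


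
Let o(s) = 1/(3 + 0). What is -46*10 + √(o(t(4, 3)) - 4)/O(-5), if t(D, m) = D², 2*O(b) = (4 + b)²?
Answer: -460 + 2*I*√33/3 ≈ -460.0 + 3.8297*I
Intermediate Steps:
O(b) = (4 + b)²/2
o(s) = ⅓ (o(s) = 1/3 = ⅓)
-46*10 + √(o(t(4, 3)) - 4)/O(-5) = -46*10 + √(⅓ - 4)/(((4 - 5)²/2)) = -460 + √(-11/3)/(((½)*(-1)²)) = -460 + (I*√33/3)/(((½)*1)) = -460 + (I*√33/3)/(½) = -460 + (I*√33/3)*2 = -460 + 2*I*√33/3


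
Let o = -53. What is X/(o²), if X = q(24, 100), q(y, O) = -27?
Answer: -27/2809 ≈ -0.0096120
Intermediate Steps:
X = -27
X/(o²) = -27/((-53)²) = -27/2809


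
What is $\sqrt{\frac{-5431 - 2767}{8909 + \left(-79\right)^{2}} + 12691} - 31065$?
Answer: $-31065 + \frac{\sqrt{29127458478}}{1515} \approx -30952.0$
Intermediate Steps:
$\sqrt{\frac{-5431 - 2767}{8909 + \left(-79\right)^{2}} + 12691} - 31065 = \sqrt{- \frac{8198}{8909 + 6241} + 12691} - 31065 = \sqrt{- \frac{8198}{15150} + 12691} - 31065 = \sqrt{\left(-8198\right) \frac{1}{15150} + 12691} - 31065 = \sqrt{- \frac{4099}{7575} + 12691} - 31065 = \sqrt{\frac{96130226}{7575}} - 31065 = \frac{\sqrt{29127458478}}{1515} - 31065 = -31065 + \frac{\sqrt{29127458478}}{1515}$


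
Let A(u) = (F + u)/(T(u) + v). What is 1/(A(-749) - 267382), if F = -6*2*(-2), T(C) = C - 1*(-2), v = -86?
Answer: -833/222728481 ≈ -3.7400e-6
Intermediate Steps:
T(C) = 2 + C (T(C) = C + 2 = 2 + C)
F = 24 (F = -12*(-2) = 24)
A(u) = (24 + u)/(-84 + u) (A(u) = (24 + u)/((2 + u) - 86) = (24 + u)/(-84 + u))
1/(A(-749) - 267382) = 1/((24 - 749)/(-84 - 749) - 267382) = 1/(-725/(-833) - 267382) = 1/(-1/833*(-725) - 267382) = 1/(725/833 - 267382) = 1/(-222728481/833) = -833/222728481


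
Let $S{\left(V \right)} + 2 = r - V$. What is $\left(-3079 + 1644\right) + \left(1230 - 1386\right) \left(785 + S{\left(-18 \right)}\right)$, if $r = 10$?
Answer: $-127951$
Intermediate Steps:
$S{\left(V \right)} = 8 - V$ ($S{\left(V \right)} = -2 - \left(-10 + V\right) = 8 - V$)
$\left(-3079 + 1644\right) + \left(1230 - 1386\right) \left(785 + S{\left(-18 \right)}\right) = \left(-3079 + 1644\right) + \left(1230 - 1386\right) \left(785 + \left(8 - -18\right)\right) = -1435 - 156 \left(785 + \left(8 + 18\right)\right) = -1435 - 156 \left(785 + 26\right) = -1435 - 126516 = -127951$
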